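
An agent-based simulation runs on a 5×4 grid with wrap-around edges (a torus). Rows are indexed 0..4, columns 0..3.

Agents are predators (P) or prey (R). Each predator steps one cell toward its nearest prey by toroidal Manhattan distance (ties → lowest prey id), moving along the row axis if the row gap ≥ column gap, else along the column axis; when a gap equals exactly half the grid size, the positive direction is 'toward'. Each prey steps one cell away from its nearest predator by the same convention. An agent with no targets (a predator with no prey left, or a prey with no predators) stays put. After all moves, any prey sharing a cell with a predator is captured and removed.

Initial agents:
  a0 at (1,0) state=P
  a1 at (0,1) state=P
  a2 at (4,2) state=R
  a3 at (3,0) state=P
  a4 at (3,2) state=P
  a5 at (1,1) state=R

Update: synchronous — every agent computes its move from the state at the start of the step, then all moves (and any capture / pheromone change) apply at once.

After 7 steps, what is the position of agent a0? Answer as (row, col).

t=1: a0@(1,1):P a1@(1,1):P a2@(0,2):R a3@(3,1):P a4@(4,2):P a5@(1,2):R
t=2: a0@(1,2):P a1@(1,2):P a3@(4,1):P a4@(0,2):P a5@(1,3):R
t=3: a0@(1,3):P a1@(1,3):P a3@(0,1):P a4@(1,2):P a5@(1,0):R
t=4: a0@(1,0):P a1@(1,0):P a3@(1,1):P a4@(1,3):P
t=5: (unchanged — steady state)

(1, 0)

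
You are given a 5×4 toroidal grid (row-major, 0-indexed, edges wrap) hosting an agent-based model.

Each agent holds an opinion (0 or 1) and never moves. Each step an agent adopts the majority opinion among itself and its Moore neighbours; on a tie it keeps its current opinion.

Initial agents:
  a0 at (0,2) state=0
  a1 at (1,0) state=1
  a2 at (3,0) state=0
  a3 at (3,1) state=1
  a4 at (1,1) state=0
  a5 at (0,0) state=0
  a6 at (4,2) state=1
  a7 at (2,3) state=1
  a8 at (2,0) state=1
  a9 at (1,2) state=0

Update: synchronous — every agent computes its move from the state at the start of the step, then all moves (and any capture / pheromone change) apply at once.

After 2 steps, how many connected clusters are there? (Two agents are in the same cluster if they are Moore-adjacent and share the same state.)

t=1: a0@(0,2):0 a1@(1,0):1 a2@(3,0):1 a3@(3,1):1 a4@(1,1):0 a5@(0,0):0 a6@(4,2):1 a7@(2,3):1 a8@(2,0):1 a9@(1,2):0
t=2: (unchanged — steady state)

2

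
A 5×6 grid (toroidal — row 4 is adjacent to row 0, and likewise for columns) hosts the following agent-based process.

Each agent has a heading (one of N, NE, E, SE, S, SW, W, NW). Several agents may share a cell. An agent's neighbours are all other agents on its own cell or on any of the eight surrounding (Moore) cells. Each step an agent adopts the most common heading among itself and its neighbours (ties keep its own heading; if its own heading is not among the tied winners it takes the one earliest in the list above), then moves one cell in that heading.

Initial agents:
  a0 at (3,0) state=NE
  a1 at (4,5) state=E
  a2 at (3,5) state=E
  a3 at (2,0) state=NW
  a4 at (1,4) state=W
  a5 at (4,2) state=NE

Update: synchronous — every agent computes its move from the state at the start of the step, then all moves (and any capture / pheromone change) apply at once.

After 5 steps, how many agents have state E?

t=1: a0@(3,1):E a1@(4,0):E a2@(3,0):E a3@(1,5):NW a4@(1,3):W a5@(3,3):NE
t=2: a0@(3,2):E a1@(4,1):E a2@(3,1):E a3@(0,4):NW a4@(1,2):W a5@(2,4):NE
t=3: a0@(3,3):E a1@(4,2):E a2@(3,2):E a3@(4,3):NW a4@(1,1):W a5@(1,5):NE
t=4: a0@(3,4):E a1@(4,3):E a2@(3,3):E a3@(4,4):E a4@(1,0):W a5@(0,0):NE
t=5: a0@(3,5):E a1@(4,4):E a2@(3,4):E a3@(4,5):E a4@(1,5):W a5@(4,1):NE

4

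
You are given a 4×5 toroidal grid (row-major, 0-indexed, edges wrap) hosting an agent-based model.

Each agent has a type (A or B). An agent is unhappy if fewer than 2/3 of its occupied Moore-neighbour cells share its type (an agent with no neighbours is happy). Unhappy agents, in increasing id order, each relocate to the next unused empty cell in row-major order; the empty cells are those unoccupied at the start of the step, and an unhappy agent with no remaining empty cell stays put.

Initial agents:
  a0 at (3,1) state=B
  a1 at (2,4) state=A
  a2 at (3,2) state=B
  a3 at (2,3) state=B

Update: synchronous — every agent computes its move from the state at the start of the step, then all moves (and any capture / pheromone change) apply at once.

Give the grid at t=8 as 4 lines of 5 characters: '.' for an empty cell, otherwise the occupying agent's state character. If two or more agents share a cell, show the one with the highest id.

t=1: a0@(3,1):B a1@(0,0):A a2@(3,2):B a3@(0,1):B
t=2: a0@(3,1):B a1@(0,2):A a2@(3,2):B a3@(0,1):B
t=3: a0@(3,1):B a1@(0,0):A a2@(3,2):B a3@(0,1):B
t=4: a0@(3,1):B a1@(0,2):A a2@(3,2):B a3@(0,1):B
t=5: a0@(3,1):B a1@(0,0):A a2@(3,2):B a3@(0,1):B
t=6: a0@(3,1):B a1@(0,2):A a2@(3,2):B a3@(0,1):B
t=7: a0@(3,1):B a1@(0,0):A a2@(3,2):B a3@(0,1):B
t=8: a0@(3,1):B a1@(0,2):A a2@(3,2):B a3@(0,1):B

.BA..
.....
.....
.BB..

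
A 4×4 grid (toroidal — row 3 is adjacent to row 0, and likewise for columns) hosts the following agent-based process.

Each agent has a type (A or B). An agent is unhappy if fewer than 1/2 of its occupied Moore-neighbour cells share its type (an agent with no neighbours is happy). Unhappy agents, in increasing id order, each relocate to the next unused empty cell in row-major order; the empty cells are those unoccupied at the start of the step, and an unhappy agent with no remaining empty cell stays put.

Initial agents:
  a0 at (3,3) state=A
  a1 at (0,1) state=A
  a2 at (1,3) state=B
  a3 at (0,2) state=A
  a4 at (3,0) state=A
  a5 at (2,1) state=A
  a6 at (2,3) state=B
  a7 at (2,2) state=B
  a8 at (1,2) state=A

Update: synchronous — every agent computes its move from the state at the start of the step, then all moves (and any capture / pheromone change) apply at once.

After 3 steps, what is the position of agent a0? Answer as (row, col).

t=1: a0@(3,3):A a1@(0,1):A a2@(1,3):B a3@(0,2):A a4@(3,0):A a5@(2,1):A a6@(0,0):B a7@(0,3):B a8@(1,2):A
t=2: a0@(3,3):A a1@(0,1):A a2@(1,3):B a3@(0,2):A a4@(3,0):A a5@(2,1):A a6@(1,0):B a7@(1,1):B a8@(1,2):A
t=3: a0@(3,3):A a1@(0,1):A a2@(0,0):B a3@(0,2):A a4@(3,0):A a5@(2,1):A a6@(1,0):B a7@(0,3):B a8@(1,2):A

(3, 3)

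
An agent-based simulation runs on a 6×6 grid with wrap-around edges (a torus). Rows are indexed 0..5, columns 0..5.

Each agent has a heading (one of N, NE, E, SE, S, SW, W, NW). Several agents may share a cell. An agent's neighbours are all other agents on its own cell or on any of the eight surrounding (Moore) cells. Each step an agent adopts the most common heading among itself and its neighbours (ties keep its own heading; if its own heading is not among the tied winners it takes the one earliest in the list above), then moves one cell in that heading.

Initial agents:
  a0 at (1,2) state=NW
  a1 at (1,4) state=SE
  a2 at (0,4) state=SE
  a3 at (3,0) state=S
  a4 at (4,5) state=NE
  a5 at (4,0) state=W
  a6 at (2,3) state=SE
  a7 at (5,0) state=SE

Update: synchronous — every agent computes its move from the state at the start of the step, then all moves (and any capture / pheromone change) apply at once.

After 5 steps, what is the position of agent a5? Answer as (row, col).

t=1: a0@(0,1):NW a1@(2,5):SE a2@(1,5):SE a3@(4,0):S a4@(3,0):NE a5@(4,5):W a6@(3,4):SE a7@(0,1):SE
t=2: a0@(5,0):NW a1@(3,0):SE a2@(2,0):SE a3@(5,0):S a4@(2,1):NE a5@(4,4):W a6@(4,5):SE a7@(1,2):SE
t=3: a0@(4,5):NW a1@(4,1):SE a2@(3,1):SE a3@(0,0):S a4@(3,2):SE a5@(4,3):W a6@(5,0):SE a7@(2,3):SE
t=4: a0@(3,4):NW a1@(5,2):SE a2@(4,2):SE a3@(1,0):S a4@(4,3):SE a5@(4,2):W a6@(0,1):SE a7@(3,4):SE
t=5: a0@(4,5):SE a1@(0,3):SE a2@(5,3):SE a3@(2,0):S a4@(5,4):SE a5@(5,3):SE a6@(1,2):SE a7@(4,5):SE

(5, 3)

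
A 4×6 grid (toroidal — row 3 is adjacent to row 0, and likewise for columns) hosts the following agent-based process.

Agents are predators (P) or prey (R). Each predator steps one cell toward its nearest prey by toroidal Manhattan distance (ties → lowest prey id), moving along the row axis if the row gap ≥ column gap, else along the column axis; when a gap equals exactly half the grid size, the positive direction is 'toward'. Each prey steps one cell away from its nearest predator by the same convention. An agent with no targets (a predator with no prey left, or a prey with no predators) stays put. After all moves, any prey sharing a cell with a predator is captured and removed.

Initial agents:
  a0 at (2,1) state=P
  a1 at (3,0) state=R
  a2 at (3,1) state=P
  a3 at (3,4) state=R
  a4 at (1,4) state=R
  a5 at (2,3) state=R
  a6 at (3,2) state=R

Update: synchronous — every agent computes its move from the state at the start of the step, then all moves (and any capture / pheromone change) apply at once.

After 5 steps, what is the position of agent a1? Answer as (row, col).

t=1: a0@(3,1):P a1@(3,5):R a2@(3,0):P a3@(3,3):R a4@(1,3):R a5@(2,4):R a6@(3,3):R
t=2: a0@(3,0):P a1@(3,4):R a2@(3,5):P a3@(3,4):R a4@(0,3):R a5@(2,3):R a6@(3,4):R
t=3: a0@(3,5):P a1@(3,3):R a2@(3,4):P a3@(3,3):R a4@(0,2):R a5@(2,2):R a6@(3,3):R
t=4: a0@(3,4):P a1@(3,2):R a2@(3,3):P a3@(3,2):R a4@(0,1):R a5@(2,1):R a6@(3,2):R
t=5: a0@(3,3):P a1@(3,1):R a2@(3,2):P a3@(3,1):R a4@(0,0):R a5@(2,0):R a6@(3,1):R

(3, 1)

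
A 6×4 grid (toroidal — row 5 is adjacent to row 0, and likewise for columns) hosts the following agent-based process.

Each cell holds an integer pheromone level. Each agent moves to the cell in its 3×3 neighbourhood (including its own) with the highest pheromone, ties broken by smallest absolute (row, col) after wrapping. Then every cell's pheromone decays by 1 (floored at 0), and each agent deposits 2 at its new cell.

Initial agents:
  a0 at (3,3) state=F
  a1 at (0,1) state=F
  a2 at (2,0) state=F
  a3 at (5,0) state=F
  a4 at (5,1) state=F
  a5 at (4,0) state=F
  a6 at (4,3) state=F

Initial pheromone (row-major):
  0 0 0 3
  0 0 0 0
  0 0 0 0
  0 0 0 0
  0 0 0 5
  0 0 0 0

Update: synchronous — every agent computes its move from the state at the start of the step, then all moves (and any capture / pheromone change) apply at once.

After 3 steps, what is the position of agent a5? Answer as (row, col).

t=1: a0@(4,3) a1@(0,0) a2@(1,0) a3@(4,3) a4@(0,0) a5@(4,3) a6@(4,3) | pheromone: 4 0 0 2 / 2 0 0 0 / 0 0 0 0 / 0 0 0 0 / 0 0 0 12 / 0 0 0 0
t=2: a0@(4,3) a1@(0,0) a2@(0,0) a3@(4,3) a4@(0,0) a5@(4,3) a6@(4,3) | pheromone: 9 0 0 1 / 1 0 0 0 / 0 0 0 0 / 0 0 0 0 / 0 0 0 19 / 0 0 0 0
t=3: a0@(4,3) a1@(0,0) a2@(0,0) a3@(4,3) a4@(0,0) a5@(4,3) a6@(4,3) | pheromone: 14 0 0 0 / 0 0 0 0 / 0 0 0 0 / 0 0 0 0 / 0 0 0 26 / 0 0 0 0

(4, 3)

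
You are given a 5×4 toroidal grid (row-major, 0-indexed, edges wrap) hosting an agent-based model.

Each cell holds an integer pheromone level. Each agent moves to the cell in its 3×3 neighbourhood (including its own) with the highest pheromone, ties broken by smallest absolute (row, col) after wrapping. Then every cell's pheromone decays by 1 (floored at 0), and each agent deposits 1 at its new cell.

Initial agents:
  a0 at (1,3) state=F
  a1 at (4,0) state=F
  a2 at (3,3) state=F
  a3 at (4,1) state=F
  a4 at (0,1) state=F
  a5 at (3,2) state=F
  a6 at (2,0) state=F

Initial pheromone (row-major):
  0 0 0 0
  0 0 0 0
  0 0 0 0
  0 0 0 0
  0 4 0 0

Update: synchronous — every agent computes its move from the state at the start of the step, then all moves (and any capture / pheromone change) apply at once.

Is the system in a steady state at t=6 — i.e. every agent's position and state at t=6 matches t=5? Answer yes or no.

yes

t=1: a0@(0,0) a1@(4,1) a2@(2,0) a3@(4,1) a4@(4,1) a5@(4,1) a6@(1,0) | pheromone: 1 0 0 0 / 1 0 0 0 / 1 0 0 0 / 0 0 0 0 / 0 7 0 0
t=2: a0@(4,1) a1@(4,1) a2@(1,0) a3@(4,1) a4@(4,1) a5@(4,1) a6@(0,0) | pheromone: 1 0 0 0 / 1 0 0 0 / 0 0 0 0 / 0 0 0 0 / 0 11 0 0
t=3: a0@(4,1) a1@(4,1) a2@(0,0) a3@(4,1) a4@(4,1) a5@(4,1) a6@(4,1) | pheromone: 1 0 0 0 / 0 0 0 0 / 0 0 0 0 / 0 0 0 0 / 0 16 0 0
t=4: a0@(4,1) a1@(4,1) a2@(4,1) a3@(4,1) a4@(4,1) a5@(4,1) a6@(4,1) | pheromone: 0 0 0 0 / 0 0 0 0 / 0 0 0 0 / 0 0 0 0 / 0 22 0 0
t=5: a0@(4,1) a1@(4,1) a2@(4,1) a3@(4,1) a4@(4,1) a5@(4,1) a6@(4,1) | pheromone: 0 0 0 0 / 0 0 0 0 / 0 0 0 0 / 0 0 0 0 / 0 28 0 0
t=6: a0@(4,1) a1@(4,1) a2@(4,1) a3@(4,1) a4@(4,1) a5@(4,1) a6@(4,1) | pheromone: 0 0 0 0 / 0 0 0 0 / 0 0 0 0 / 0 0 0 0 / 0 34 0 0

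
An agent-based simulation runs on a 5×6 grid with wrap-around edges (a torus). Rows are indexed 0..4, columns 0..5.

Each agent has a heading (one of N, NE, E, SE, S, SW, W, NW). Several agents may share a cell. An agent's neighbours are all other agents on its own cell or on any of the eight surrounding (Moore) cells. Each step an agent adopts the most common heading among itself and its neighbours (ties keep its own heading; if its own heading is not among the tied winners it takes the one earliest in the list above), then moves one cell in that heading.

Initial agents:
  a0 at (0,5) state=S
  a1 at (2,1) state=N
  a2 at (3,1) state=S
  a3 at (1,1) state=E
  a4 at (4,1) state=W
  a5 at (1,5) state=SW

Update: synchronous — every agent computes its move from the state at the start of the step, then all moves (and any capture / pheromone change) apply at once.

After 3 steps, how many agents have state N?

t=1: a0@(1,5):S a1@(1,1):N a2@(4,1):S a3@(1,2):E a4@(4,0):W a5@(2,4):SW
t=2: a0@(2,5):S a1@(0,1):N a2@(0,1):S a3@(1,3):E a4@(4,5):W a5@(3,3):SW
t=3: a0@(3,5):S a1@(4,1):N a2@(1,1):S a3@(1,4):E a4@(4,4):W a5@(4,2):SW

1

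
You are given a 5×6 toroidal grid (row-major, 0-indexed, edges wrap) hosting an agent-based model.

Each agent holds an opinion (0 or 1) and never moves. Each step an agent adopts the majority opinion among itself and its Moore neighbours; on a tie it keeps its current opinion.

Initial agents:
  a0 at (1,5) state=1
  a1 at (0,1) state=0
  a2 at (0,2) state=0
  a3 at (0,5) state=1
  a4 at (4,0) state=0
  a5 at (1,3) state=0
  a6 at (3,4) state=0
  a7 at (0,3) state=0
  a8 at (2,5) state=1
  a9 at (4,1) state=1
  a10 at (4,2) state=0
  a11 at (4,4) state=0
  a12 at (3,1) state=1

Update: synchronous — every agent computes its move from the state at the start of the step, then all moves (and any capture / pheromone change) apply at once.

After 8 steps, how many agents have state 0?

t=1: a0@(1,5):1 a1@(0,1):0 a2@(0,2):0 a3@(0,5):1 a4@(4,0):1 a5@(1,3):0 a6@(3,4):0 a7@(0,3):0 a8@(2,5):1 a9@(4,1):0 a10@(4,2):0 a11@(4,4):0 a12@(3,1):1
t=2: (unchanged — steady state)

8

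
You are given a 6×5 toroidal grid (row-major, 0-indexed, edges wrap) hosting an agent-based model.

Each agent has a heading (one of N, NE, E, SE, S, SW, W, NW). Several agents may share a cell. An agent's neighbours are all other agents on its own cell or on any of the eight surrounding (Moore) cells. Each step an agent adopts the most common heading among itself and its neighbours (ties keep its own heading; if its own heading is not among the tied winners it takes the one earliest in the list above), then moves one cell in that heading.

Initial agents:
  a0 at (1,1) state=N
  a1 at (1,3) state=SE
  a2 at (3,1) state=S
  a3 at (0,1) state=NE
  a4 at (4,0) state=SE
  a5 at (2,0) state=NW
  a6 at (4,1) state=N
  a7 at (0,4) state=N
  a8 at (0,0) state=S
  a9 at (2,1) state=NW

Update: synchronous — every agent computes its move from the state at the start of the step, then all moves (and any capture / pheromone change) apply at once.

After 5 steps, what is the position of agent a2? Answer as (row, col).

(4, 1)

t=1: a0@(0,0):NW a1@(2,4):SE a2@(2,0):NW a3@(5,2):NE a4@(5,1):SE a5@(1,4):NW a6@(3,1):N a7@(5,4):N a8@(5,0):N a9@(1,0):NW
t=2: a0@(5,4):NW a1@(1,3):NW a2@(1,4):NW a3@(4,3):NE a4@(0,2):SE a5@(0,3):NW a6@(2,1):N a7@(4,4):N a8@(4,0):N a9@(0,4):NW
t=3: a0@(4,3):NW a1@(0,2):NW a2@(0,3):NW a3@(3,4):NE a4@(5,1):NW a5@(5,2):NW a6@(1,1):N a7@(3,4):N a8@(3,0):N a9@(5,3):NW
t=4: a0@(3,2):NW a1@(5,1):NW a2@(5,2):NW a3@(2,4):N a4@(4,0):NW a5@(4,1):NW a6@(0,1):N a7@(2,4):N a8@(2,0):N a9@(4,2):NW
t=5: a0@(2,1):NW a1@(4,0):NW a2@(4,1):NW a3@(1,4):N a4@(3,4):NW a5@(3,0):NW a6@(5,0):NW a7@(1,4):N a8@(1,0):N a9@(3,1):NW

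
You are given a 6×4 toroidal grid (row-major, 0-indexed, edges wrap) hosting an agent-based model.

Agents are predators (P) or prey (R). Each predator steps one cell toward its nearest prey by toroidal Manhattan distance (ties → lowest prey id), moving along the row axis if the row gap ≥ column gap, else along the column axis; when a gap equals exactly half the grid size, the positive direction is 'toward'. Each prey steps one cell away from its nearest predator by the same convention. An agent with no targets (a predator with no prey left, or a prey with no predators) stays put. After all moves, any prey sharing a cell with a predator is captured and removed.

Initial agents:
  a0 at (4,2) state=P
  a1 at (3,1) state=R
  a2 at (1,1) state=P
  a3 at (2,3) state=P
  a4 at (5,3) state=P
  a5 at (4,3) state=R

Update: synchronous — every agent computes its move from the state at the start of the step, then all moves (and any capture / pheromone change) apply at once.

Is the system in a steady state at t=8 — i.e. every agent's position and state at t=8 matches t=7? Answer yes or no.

no

t=1: a0@(4,3):P a2@(2,1):P a3@(3,3):P a4@(4,3):P a5@(4,0):R
t=2: a0@(4,0):P a2@(3,1):P a3@(4,3):P a4@(4,0):P a5@(4,1):R
t=3: a0@(4,1):P a2@(4,1):P a3@(4,0):P a4@(4,1):P a5@(4,2):R
t=4: a0@(4,2):P a2@(4,2):P a3@(4,1):P a4@(4,2):P a5@(4,3):R
t=5: a0@(4,3):P a2@(4,3):P a3@(4,2):P a4@(4,3):P a5@(4,0):R
t=6: a0@(4,0):P a2@(4,0):P a3@(4,3):P a4@(4,0):P a5@(4,1):R
t=7: a0@(4,1):P a2@(4,1):P a3@(4,0):P a4@(4,1):P a5@(4,2):R
t=8: a0@(4,2):P a2@(4,2):P a3@(4,1):P a4@(4,2):P a5@(4,3):R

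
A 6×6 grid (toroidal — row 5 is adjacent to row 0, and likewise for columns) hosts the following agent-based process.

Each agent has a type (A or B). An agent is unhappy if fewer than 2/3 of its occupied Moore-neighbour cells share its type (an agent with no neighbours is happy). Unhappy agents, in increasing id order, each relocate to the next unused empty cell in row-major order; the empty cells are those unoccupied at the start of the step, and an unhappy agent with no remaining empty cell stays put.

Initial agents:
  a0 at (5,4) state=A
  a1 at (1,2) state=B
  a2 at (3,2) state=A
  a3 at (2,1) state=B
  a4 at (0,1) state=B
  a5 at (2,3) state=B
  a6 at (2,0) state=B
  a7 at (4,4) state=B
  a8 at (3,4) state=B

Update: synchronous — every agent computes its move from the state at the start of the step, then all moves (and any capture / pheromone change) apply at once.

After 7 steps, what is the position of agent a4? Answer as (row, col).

t=1: a0@(0,0):A a1@(1,2):B a2@(0,2):A a3@(2,1):B a4@(0,1):B a5@(2,3):B a6@(2,0):B a7@(0,3):B a8@(3,4):B
t=2: a0@(0,4):A a1@(1,2):B a2@(0,5):A a3@(2,1):B a4@(1,0):B a5@(2,3):B a6@(2,0):B a7@(1,1):B a8@(3,4):B
t=3: a0@(0,4):A a1@(1,2):B a2@(0,0):A a3@(2,1):B a4@(1,0):B a5@(2,3):B a6@(2,0):B a7@(1,1):B a8@(3,4):B
t=4: a0@(0,4):A a1@(1,2):B a2@(0,1):A a3@(2,1):B a4@(1,0):B a5@(2,3):B a6@(2,0):B a7@(1,1):B a8@(3,4):B
t=5: a0@(0,4):A a1@(1,2):B a2@(0,0):A a3@(2,1):B a4@(1,0):B a5@(2,3):B a6@(2,0):B a7@(1,1):B a8@(3,4):B
t=6: a0@(0,4):A a1@(1,2):B a2@(0,1):A a3@(2,1):B a4@(1,0):B a5@(2,3):B a6@(2,0):B a7@(1,1):B a8@(3,4):B
t=7: a0@(0,4):A a1@(1,2):B a2@(0,0):A a3@(2,1):B a4@(1,0):B a5@(2,3):B a6@(2,0):B a7@(1,1):B a8@(3,4):B

(1, 0)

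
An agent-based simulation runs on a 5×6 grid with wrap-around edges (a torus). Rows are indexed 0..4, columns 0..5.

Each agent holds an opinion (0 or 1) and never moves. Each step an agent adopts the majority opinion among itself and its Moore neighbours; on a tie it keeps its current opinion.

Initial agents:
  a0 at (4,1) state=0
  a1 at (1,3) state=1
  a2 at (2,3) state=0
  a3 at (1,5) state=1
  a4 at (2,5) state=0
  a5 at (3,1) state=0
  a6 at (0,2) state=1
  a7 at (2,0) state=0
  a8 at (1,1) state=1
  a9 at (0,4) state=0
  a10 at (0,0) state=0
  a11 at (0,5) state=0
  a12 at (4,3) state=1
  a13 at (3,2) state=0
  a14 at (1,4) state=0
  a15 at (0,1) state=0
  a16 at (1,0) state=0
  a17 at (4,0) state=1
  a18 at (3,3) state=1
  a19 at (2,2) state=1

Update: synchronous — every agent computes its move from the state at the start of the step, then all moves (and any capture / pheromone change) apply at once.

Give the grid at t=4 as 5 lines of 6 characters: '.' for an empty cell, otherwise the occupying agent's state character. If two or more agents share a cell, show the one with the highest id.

t=1: a0@(4,1):0 a1@(1,3):1 a2@(2,3):0 a3@(1,5):0 a4@(2,5):0 a5@(3,1):0 a6@(0,2):1 a7@(2,0):0 a8@(1,1):0 a9@(0,4):0 a10@(0,0):0 a11@(0,5):0 a12@(4,3):1 a13@(3,2):0 a14@(1,4):0 a15@(0,1):0 a16@(1,0):0 a17@(4,0):0 a18@(3,3):1 a19@(2,2):1
t=2: a0@(4,1):0 a1@(1,3):1 a2@(2,3):0 a3@(1,5):0 a4@(2,5):0 a5@(3,1):0 a6@(0,2):1 a7@(2,0):0 a8@(1,1):0 a9@(0,4):0 a10@(0,0):0 a11@(0,5):0 a12@(4,3):1 a13@(3,2):0 a14@(1,4):0 a15@(0,1):0 a16@(1,0):0 a17@(4,0):0 a18@(3,3):1 a19@(2,2):0
t=3: a0@(4,1):0 a1@(1,3):0 a2@(2,3):0 a3@(1,5):0 a4@(2,5):0 a5@(3,1):0 a6@(0,2):1 a7@(2,0):0 a8@(1,1):0 a9@(0,4):0 a10@(0,0):0 a11@(0,5):0 a12@(4,3):1 a13@(3,2):0 a14@(1,4):0 a15@(0,1):0 a16@(1,0):0 a17@(4,0):0 a18@(3,3):0 a19@(2,2):0
t=4: a0@(4,1):0 a1@(1,3):0 a2@(2,3):0 a3@(1,5):0 a4@(2,5):0 a5@(3,1):0 a6@(0,2):0 a7@(2,0):0 a8@(1,1):0 a9@(0,4):0 a10@(0,0):0 a11@(0,5):0 a12@(4,3):0 a13@(3,2):0 a14@(1,4):0 a15@(0,1):0 a16@(1,0):0 a17@(4,0):0 a18@(3,3):0 a19@(2,2):0

000.00
00.000
0.00.0
.000..
00.0..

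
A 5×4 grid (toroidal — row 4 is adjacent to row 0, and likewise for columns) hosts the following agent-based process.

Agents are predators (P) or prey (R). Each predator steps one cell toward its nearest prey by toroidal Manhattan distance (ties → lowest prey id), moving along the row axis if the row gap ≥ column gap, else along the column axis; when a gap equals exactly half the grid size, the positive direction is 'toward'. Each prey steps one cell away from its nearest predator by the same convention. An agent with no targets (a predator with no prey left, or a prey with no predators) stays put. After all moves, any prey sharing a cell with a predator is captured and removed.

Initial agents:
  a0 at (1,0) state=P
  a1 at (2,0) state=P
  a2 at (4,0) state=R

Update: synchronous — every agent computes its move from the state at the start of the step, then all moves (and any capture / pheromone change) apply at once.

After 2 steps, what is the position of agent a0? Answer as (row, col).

(0, 0)

t=1: a0@(0,0):P a1@(3,0):P
t=2: (unchanged — steady state)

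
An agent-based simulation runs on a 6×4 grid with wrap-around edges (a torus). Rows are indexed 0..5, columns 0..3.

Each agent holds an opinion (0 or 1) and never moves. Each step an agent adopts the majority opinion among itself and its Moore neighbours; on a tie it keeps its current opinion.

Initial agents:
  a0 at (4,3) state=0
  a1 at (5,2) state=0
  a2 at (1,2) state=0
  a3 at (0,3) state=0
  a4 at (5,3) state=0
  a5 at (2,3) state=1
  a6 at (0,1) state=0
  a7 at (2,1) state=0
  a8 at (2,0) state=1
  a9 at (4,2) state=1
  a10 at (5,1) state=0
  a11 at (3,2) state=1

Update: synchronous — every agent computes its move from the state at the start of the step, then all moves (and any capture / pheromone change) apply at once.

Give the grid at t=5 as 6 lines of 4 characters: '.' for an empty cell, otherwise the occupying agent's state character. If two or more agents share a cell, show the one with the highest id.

t=1: a0@(4,3):0 a1@(5,2):0 a2@(1,2):0 a3@(0,3):0 a4@(5,3):0 a5@(2,3):1 a6@(0,1):0 a7@(2,1):0 a8@(2,0):1 a9@(4,2):0 a10@(5,1):0 a11@(3,2):1
t=2: a0@(4,3):0 a1@(5,2):0 a2@(1,2):0 a3@(0,3):0 a4@(5,3):0 a5@(2,3):1 a6@(0,1):0 a7@(2,1):0 a8@(2,0):1 a9@(4,2):0 a10@(5,1):0 a11@(3,2):0
t=3: (unchanged — steady state)

.0.0
..0.
10.1
..0.
..00
.000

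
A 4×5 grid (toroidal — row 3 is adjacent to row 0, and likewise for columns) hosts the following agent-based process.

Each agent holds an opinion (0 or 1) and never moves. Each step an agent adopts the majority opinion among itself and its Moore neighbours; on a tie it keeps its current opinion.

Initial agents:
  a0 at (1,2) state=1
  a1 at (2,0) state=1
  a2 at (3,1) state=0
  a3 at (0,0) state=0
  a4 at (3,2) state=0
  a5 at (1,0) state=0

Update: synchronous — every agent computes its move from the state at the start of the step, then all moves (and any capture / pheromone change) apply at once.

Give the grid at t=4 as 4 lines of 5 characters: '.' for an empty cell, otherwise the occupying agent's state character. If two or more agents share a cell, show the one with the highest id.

0....
0.1..
0....
.00..

t=1: a0@(1,2):1 a1@(2,0):0 a2@(3,1):0 a3@(0,0):0 a4@(3,2):0 a5@(1,0):0
t=2: (unchanged — steady state)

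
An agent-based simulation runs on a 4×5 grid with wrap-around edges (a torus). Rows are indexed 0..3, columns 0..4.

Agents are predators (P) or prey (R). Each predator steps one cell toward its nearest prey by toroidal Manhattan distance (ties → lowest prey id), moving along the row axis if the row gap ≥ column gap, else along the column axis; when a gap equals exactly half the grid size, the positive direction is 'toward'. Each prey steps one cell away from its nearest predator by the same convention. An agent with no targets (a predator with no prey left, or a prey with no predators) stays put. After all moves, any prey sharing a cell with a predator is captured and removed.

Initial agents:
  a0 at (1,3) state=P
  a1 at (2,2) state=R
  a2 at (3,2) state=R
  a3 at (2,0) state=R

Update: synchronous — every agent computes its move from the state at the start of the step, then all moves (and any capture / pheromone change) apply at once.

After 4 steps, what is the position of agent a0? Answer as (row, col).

(2, 0)

t=1: a0@(2,3):P a1@(3,2):R a2@(2,2):R a3@(2,1):R
t=2: a0@(2,2):P a1@(0,2):R a2@(2,1):R a3@(2,0):R
t=3: a0@(2,1):P a1@(3,2):R a2@(2,0):R a3@(2,4):R
t=4: a0@(2,0):P a1@(0,2):R a2@(2,4):R a3@(2,3):R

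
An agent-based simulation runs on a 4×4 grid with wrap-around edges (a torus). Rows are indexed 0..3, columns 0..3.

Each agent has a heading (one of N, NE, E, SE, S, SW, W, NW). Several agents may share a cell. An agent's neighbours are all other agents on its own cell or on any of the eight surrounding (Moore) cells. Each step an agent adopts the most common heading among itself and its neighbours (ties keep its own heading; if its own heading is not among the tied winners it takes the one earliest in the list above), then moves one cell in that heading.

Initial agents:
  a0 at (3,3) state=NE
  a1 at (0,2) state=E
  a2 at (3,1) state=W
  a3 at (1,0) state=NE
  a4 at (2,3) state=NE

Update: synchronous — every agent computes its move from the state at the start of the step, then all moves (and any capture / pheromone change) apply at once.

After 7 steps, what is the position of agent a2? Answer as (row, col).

(1, 2)

t=1: a0@(2,0):NE a1@(0,3):E a2@(3,0):W a3@(0,1):NE a4@(1,0):NE
t=2: a0@(1,1):NE a1@(0,0):E a2@(2,1):NE a3@(3,2):NE a4@(0,1):NE
t=3: a0@(0,2):NE a1@(3,1):NE a2@(1,2):NE a3@(2,3):NE a4@(3,2):NE
t=4: a0@(3,3):NE a1@(2,2):NE a2@(0,3):NE a3@(1,0):NE a4@(2,3):NE
t=5: a0@(2,0):NE a1@(1,3):NE a2@(3,0):NE a3@(0,1):NE a4@(1,0):NE
t=6: a0@(1,1):NE a1@(0,0):NE a2@(2,1):NE a3@(3,2):NE a4@(0,1):NE
t=7: a0@(0,2):NE a1@(3,1):NE a2@(1,2):NE a3@(2,3):NE a4@(3,2):NE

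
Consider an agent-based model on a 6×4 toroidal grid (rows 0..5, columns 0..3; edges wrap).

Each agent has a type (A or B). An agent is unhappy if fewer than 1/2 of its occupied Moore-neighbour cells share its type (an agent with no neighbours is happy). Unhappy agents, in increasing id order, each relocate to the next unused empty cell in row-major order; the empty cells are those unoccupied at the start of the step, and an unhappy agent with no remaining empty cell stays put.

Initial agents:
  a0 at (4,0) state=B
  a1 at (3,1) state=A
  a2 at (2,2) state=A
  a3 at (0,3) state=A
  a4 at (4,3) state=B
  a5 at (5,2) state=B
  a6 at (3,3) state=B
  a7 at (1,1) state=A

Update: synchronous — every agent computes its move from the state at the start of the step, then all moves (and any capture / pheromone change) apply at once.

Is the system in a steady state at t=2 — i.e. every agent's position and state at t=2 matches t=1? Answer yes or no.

t=1: a0@(4,0):B a1@(3,1):A a2@(2,2):A a3@(0,0):A a4@(4,3):B a5@(5,2):B a6@(3,3):B a7@(1,1):A
t=2: (unchanged — steady state)

yes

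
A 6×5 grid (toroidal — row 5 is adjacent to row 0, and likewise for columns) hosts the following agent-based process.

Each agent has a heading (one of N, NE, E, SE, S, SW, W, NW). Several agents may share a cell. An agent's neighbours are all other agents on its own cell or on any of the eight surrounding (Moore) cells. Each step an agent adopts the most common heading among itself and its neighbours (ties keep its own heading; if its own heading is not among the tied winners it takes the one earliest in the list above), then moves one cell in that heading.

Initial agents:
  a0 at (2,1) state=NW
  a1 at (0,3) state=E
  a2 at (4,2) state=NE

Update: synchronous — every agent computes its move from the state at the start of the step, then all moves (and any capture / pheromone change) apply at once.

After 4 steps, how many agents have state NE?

1

t=1: a0@(1,0):NW a1@(0,4):E a2@(3,3):NE
t=2: a0@(0,4):NW a1@(0,0):E a2@(2,4):NE
t=3: a0@(5,3):NW a1@(0,1):E a2@(1,0):NE
t=4: a0@(4,2):NW a1@(0,2):E a2@(0,1):NE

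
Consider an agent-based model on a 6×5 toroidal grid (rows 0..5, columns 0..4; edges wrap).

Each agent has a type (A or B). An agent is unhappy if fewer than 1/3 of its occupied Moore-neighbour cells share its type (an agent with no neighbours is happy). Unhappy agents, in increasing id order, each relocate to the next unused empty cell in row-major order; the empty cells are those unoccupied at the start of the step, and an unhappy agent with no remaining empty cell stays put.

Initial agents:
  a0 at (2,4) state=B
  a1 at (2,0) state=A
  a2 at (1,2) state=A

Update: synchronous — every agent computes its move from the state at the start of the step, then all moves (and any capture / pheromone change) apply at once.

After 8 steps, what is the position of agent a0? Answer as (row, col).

(0, 2)

t=1: a0@(0,0):B a1@(0,1):A a2@(1,2):A
t=2: a0@(0,2):B a1@(0,1):A a2@(1,2):A
t=3: a0@(0,0):B a1@(0,1):A a2@(1,2):A
t=4: a0@(0,2):B a1@(0,1):A a2@(1,2):A
t=5: a0@(0,0):B a1@(0,1):A a2@(1,2):A
t=6: a0@(0,2):B a1@(0,1):A a2@(1,2):A
t=7: a0@(0,0):B a1@(0,1):A a2@(1,2):A
t=8: a0@(0,2):B a1@(0,1):A a2@(1,2):A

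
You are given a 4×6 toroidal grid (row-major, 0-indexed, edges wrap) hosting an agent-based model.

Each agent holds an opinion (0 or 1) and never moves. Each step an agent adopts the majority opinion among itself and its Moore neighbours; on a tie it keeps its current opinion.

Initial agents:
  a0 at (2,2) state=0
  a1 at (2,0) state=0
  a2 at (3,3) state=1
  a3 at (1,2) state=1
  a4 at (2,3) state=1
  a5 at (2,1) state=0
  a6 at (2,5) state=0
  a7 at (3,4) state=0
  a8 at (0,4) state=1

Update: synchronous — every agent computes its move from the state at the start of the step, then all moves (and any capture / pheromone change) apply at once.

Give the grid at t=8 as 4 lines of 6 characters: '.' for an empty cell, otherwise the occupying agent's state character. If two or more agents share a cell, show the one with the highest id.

....1.
..1...
0011.0
...11.

t=1: a0@(2,2):1 a1@(2,0):0 a2@(3,3):1 a3@(1,2):1 a4@(2,3):1 a5@(2,1):0 a6@(2,5):0 a7@(3,4):1 a8@(0,4):1
t=2: (unchanged — steady state)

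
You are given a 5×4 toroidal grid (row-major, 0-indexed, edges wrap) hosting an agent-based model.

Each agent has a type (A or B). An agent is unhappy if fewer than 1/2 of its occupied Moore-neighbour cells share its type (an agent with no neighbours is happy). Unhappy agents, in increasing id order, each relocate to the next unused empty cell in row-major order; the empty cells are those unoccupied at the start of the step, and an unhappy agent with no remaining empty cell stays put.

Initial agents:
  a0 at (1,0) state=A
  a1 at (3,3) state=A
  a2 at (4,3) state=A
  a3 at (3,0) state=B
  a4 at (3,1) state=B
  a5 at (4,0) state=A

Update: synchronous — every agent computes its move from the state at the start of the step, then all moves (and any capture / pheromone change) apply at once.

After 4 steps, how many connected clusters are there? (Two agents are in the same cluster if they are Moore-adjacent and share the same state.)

t=1: a0@(1,0):A a1@(3,3):A a2@(4,3):A a3@(0,0):B a4@(3,1):B a5@(4,0):A
t=2: a0@(0,1):A a1@(3,3):A a2@(4,3):A a3@(0,2):B a4@(0,3):B a5@(4,0):A
t=3: a0@(0,1):A a1@(3,3):A a2@(4,3):A a3@(0,0):B a4@(1,0):B a5@(4,0):A
t=4: a0@(0,2):A a1@(3,3):A a2@(4,3):A a3@(0,3):B a4@(1,0):B a5@(4,0):A

2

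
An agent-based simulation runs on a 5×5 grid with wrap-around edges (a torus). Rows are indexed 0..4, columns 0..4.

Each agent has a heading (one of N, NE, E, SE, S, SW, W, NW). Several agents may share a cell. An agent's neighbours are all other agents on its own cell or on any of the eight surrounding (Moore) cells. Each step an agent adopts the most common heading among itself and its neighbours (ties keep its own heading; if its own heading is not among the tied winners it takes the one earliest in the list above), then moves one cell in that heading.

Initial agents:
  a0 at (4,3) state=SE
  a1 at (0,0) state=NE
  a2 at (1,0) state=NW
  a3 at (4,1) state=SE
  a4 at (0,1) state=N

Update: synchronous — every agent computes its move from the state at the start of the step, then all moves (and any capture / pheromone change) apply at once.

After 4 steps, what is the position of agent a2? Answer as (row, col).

(2, 1)

t=1: a0@(0,4):SE a1@(4,1):NE a2@(0,4):NW a3@(0,2):SE a4@(4,1):N
t=2: a0@(1,0):SE a1@(3,2):NE a2@(4,3):NW a3@(1,3):SE a4@(3,1):N
t=3: a0@(2,1):SE a1@(2,3):NE a2@(3,2):NW a3@(2,4):SE a4@(2,1):N
t=4: a0@(3,2):SE a1@(1,4):NE a2@(2,1):NW a3@(3,0):SE a4@(1,1):N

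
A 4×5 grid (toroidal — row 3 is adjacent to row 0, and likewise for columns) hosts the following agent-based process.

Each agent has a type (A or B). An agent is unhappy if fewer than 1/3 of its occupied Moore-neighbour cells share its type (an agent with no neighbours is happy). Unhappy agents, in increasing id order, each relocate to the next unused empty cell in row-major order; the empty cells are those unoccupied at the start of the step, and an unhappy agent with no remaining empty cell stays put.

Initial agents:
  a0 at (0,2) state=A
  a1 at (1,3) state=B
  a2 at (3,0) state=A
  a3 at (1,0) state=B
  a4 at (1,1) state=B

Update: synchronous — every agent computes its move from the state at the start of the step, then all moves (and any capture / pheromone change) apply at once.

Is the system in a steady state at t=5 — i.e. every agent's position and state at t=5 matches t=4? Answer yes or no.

yes

t=1: a0@(0,0):A a1@(0,1):B a2@(3,0):A a3@(1,0):B a4@(1,1):B
t=2: a0@(0,2):A a1@(0,1):B a2@(3,0):A a3@(1,0):B a4@(1,1):B
t=3: a0@(0,0):A a1@(0,1):B a2@(0,3):A a3@(1,0):B a4@(1,1):B
t=4: a0@(0,2):A a1@(0,1):B a2@(0,3):A a3@(1,0):B a4@(1,1):B
t=5: (unchanged — steady state)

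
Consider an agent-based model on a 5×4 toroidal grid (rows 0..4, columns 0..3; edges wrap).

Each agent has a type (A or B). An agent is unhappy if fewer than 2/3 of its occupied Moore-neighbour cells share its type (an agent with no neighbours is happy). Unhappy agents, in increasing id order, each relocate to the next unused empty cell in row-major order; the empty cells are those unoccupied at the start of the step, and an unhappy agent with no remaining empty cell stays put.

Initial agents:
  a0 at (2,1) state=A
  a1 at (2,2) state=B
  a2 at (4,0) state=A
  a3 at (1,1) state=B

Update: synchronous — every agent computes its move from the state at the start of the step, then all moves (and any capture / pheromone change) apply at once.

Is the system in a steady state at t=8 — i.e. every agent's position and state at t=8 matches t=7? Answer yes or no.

no

t=1: a0@(0,0):A a1@(0,1):B a2@(4,0):A a3@(0,2):B
t=2: a0@(0,3):A a1@(1,0):B a2@(1,1):A a3@(0,2):B
t=3: a0@(0,0):A a1@(0,1):B a2@(1,2):A a3@(1,3):B
t=4: a0@(0,2):A a1@(0,3):B a2@(1,0):A a3@(1,1):B
t=5: a0@(0,0):A a1@(0,1):B a2@(1,2):A a3@(1,3):B
t=6: a0@(0,2):A a1@(0,3):B a2@(1,0):A a3@(1,1):B
t=7: a0@(0,0):A a1@(0,1):B a2@(1,2):A a3@(1,3):B
t=8: a0@(0,2):A a1@(0,3):B a2@(1,0):A a3@(1,1):B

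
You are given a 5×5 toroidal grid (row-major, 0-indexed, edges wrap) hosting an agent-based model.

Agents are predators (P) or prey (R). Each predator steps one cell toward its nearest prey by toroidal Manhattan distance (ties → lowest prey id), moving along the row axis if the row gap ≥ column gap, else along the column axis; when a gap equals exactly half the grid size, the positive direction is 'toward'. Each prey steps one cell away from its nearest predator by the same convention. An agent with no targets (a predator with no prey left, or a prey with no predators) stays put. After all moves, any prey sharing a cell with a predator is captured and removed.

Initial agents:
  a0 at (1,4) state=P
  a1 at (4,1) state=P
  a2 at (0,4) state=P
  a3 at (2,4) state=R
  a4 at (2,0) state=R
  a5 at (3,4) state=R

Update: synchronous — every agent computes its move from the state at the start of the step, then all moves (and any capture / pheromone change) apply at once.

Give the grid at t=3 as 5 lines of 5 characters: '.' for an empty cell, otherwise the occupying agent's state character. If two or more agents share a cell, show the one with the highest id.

t=1: a0@(2,4):P a1@(3,1):P a2@(1,4):P a3@(3,4):R a4@(3,0):R a5@(4,4):R
t=2: a0@(3,4):P a1@(3,0):P a2@(2,4):P a3@(4,4):R a5@(0,4):R
t=3: a0@(4,4):P a1@(4,0):P a2@(3,4):P a3@(0,4):R a5@(1,4):R

....R
....R
.....
....P
P...P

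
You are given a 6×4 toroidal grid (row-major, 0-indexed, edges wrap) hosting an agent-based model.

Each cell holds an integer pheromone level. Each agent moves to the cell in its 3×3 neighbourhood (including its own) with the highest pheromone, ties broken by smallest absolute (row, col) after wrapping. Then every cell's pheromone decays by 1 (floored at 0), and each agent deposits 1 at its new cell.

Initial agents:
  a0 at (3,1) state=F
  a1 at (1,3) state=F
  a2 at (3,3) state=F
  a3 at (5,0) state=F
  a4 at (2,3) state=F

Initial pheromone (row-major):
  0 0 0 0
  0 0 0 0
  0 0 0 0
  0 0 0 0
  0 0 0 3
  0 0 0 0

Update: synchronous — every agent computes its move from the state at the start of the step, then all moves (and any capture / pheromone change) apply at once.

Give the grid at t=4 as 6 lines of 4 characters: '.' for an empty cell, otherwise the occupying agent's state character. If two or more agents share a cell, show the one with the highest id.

F...
....
....
....
...F
....

t=1: a0@(2,0) a1@(0,0) a2@(4,3) a3@(4,3) a4@(1,0) | pheromone: 1 0 0 0 / 1 0 0 0 / 1 0 0 0 / 0 0 0 0 / 0 0 0 4 / 0 0 0 0
t=2: a0@(1,0) a1@(0,0) a2@(4,3) a3@(4,3) a4@(0,0) | pheromone: 2 0 0 0 / 1 0 0 0 / 0 0 0 0 / 0 0 0 0 / 0 0 0 5 / 0 0 0 0
t=3: a0@(0,0) a1@(0,0) a2@(4,3) a3@(4,3) a4@(0,0) | pheromone: 4 0 0 0 / 0 0 0 0 / 0 0 0 0 / 0 0 0 0 / 0 0 0 6 / 0 0 0 0
t=4: a0@(0,0) a1@(0,0) a2@(4,3) a3@(4,3) a4@(0,0) | pheromone: 6 0 0 0 / 0 0 0 0 / 0 0 0 0 / 0 0 0 0 / 0 0 0 7 / 0 0 0 0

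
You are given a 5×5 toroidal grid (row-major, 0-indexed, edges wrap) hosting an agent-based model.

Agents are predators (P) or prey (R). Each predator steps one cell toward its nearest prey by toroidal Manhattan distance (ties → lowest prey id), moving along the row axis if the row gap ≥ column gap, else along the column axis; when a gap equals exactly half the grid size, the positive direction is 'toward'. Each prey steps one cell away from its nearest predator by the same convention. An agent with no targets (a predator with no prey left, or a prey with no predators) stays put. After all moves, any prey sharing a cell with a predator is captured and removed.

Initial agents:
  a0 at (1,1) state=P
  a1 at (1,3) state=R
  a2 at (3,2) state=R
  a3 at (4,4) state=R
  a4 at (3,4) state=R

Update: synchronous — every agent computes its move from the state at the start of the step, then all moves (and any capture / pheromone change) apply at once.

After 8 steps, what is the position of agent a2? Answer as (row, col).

(3, 2)

t=1: a0@(1,2):P a1@(1,4):R a2@(4,2):R a3@(3,4):R a4@(4,4):R
t=2: a0@(1,3):P a1@(1,0):R a2@(3,2):R a3@(4,4):R a4@(3,4):R
t=3: a0@(1,4):P a1@(1,1):R a2@(4,2):R a3@(3,4):R a4@(4,4):R
t=4: a0@(1,0):P a1@(1,2):R a2@(3,2):R a3@(4,4):R a4@(3,4):R
t=5: a0@(1,1):P a1@(1,3):R a2@(4,2):R a3@(3,4):R a4@(4,4):R
t=6: a0@(1,2):P a1@(1,4):R a2@(3,2):R a3@(4,4):R a4@(3,4):R
t=7: a0@(1,3):P a1@(1,0):R a2@(4,2):R a3@(3,4):R a4@(4,4):R
t=8: a0@(1,4):P a1@(1,1):R a2@(3,2):R a3@(4,4):R a4@(3,4):R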